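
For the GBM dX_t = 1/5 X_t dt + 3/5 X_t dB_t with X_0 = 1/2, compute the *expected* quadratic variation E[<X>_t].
E[<X>_t] = 9*exp(19*t/25)/76 - 9/76

<X>_t = int_0^t ((3/5) * X_s)^2 ds. Taking expectation inside the integral: E[<X>_t] = (3/5)^2 * int_0^t E[X_s^2] ds. For GBM, E[X_s^2] = x_0^2 * exp((2 mu + sigma^2) s). Integrating:
  E[<X>_t] = (3/5)^2 * (1/2)^2 * (exp((2*(1/5) + (3/5)^2) t) - 1) / (2*(1/5) + (3/5)^2)
           = (3/5)^2 * (1/2)^2 * (exp((19/25) t) - 1) / (19/25) = 9*exp(19*t/25)/76 - 9/76.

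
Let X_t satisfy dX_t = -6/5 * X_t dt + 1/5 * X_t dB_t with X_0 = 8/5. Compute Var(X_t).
Var(X_t) = (64*exp(t/25) - 64)*exp(-12*t/5)/25

For GBM dX = mu X dt + sigma X dB with X_0 = x_0, apply Itô to Y = log X: dY = (mu - sigma^2/2) dt + sigma dB, so Y_t = log(x_0) + (mu - sigma^2/2) t + sigma B_t and hence X_t = x_0 * exp((mu - sigma^2/2) t + sigma B_t).
With mu = -6/5, sigma = 1/5, x_0 = 8/5, this gives:
  X_t = 8/5 * exp((-61/50) * t + (1/5) * B_t).
Since sigma*B_t ~ Normal(0, sigma^2 t), E[exp(sigma*B_t)] = exp(sigma^2 t / 2); so E[X_t] = x_0 * exp((mu - sigma^2/2) t) * exp(sigma^2 t / 2) = x_0 * exp(mu t) = 8*exp(-6*t/5)/5.
Var(X_t) = E[X_t^2] - (E[X_t])^2 = x_0^2 * exp(2 mu t) * (exp(sigma^2 t) - 1) = (64*exp(t/25) - 64)*exp(-12*t/5)/25.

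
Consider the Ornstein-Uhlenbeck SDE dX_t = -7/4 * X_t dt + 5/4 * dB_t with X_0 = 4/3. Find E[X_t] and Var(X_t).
E[X_t] = 4*exp(-7*t/4)/3; Var(X_t) = 25/56 - 25*exp(-7*t/2)/56

The OU SDE dX = -theta X dt + sigma dB admits the integrating factor exp(theta t): d(exp(theta t) X_t) = sigma exp(theta t) dB_t. Integrating from 0 to t:
  X_t = x_0 * exp(-theta t) + sigma * int_0^t exp(-theta (t-s)) dB_s.
The Itô integral has mean 0 and (by the Itô isometry) variance sigma^2 * int_0^t exp(-2 theta (t - s)) ds = sigma^2 * (1 - exp(-2 theta t)) / (2 theta).
With theta = 7/4, sigma = 5/4, x_0 = 4/3:
  E[X_t] = 4/3 * exp(-7/4 t) = 4*exp(-7*t/4)/3
  Var(X_t) = (5/4)^2 * (1 - exp(-2*7/4 t)) / (2 * 7/4) = 25/56 - 25*exp(-7*t/2)/56.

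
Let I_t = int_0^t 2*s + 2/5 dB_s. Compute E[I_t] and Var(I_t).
E[I_t] = 0; Var(I_t) = 4*t*(25*t^2 + 15*t + 3)/75

The Itô integral of a deterministic integrand f(s) has mean 0 because each increment f(s) * (B_{s+ds} - B_s) has mean 0. By the Itô isometry:
  Var( int_0^t f(s) dB_s ) = E[ (int_0^t f(s) dB_s)^2 ] = int_0^t f(s)^2 ds.
Here f(s) = 2*s + 2/5, so f(s)^2 = 4*(5*s + 1)^2/25. Integrate:
  int_0^t (4*(5*s + 1)^2/25) ds = 4*t*(25*t^2 + 15*t + 3)/75.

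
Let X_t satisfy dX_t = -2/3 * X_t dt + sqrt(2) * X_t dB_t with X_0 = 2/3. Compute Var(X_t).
Var(X_t) = (4*exp(2*t) - 4)*exp(-4*t/3)/9

For GBM dX = mu X dt + sigma X dB with X_0 = x_0, apply Itô to Y = log X: dY = (mu - sigma^2/2) dt + sigma dB, so Y_t = log(x_0) + (mu - sigma^2/2) t + sigma B_t and hence X_t = x_0 * exp((mu - sigma^2/2) t + sigma B_t).
With mu = -2/3, sigma = sqrt(2), x_0 = 2/3, this gives:
  X_t = 2/3 * exp((-5/3) * t + (sqrt(2)) * B_t).
Since sigma*B_t ~ Normal(0, sigma^2 t), E[exp(sigma*B_t)] = exp(sigma^2 t / 2); so E[X_t] = x_0 * exp((mu - sigma^2/2) t) * exp(sigma^2 t / 2) = x_0 * exp(mu t) = 2*exp(-2*t/3)/3.
Var(X_t) = E[X_t^2] - (E[X_t])^2 = x_0^2 * exp(2 mu t) * (exp(sigma^2 t) - 1) = (4*exp(2*t) - 4)*exp(-4*t/3)/9.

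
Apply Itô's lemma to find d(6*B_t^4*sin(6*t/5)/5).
d(6*B_t^4*sin(6*t/5)/5) = (36*B_t^2*(B_t^2*cos(6*t/5) + 5*sin(6*t/5))/25) dt + (24*B_t^3*sin(6*t/5)/5) dB_t

Itô's formula for f(t, x): d f(t, B_t) = (f_t + (1/2) f_xx) dt + f_x dB_t. Compute partials of f(t, x) = 6*x^4*sin(6*t/5)/5:
  f_t(t,x)  = 36*x^4*cos(6*t/5)/25
  f_x(t,x)  = 24*x^3*sin(6*t/5)/5
  f_xx(t,x) = 72*x^2*sin(6*t/5)/5
Assemble drift = f_t + (1/2) f_xx = 36*x^2*(x^2*cos(6*t/5) + 5*sin(6*t/5))/25 and diffusion = f_x = 24*x^3*sin(6*t/5)/5. Substituting x = B_t:
  d(6*B_t^4*sin(6*t/5)/5) = (36*B_t^2*(B_t^2*cos(6*t/5) + 5*sin(6*t/5))/25) dt + (24*B_t^3*sin(6*t/5)/5) dB_t.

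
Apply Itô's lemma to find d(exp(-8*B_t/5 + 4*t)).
d(exp(-8*B_t/5 + 4*t)) = (132*exp(-8*B_t/5 + 4*t)/25) dt + (-8*exp(-8*B_t/5 + 4*t)/5) dB_t

Itô's formula for f(t, x): d f(t, B_t) = (f_t + (1/2) f_xx) dt + f_x dB_t. Compute partials of f(t, x) = exp(4*t - 8*x/5):
  f_t(t,x)  = 4*exp(4*t - 8*x/5)
  f_x(t,x)  = -8*exp(4*t - 8*x/5)/5
  f_xx(t,x) = 64*exp(4*t - 8*x/5)/25
Assemble drift = f_t + (1/2) f_xx = 132*exp(4*t - 8*x/5)/25 and diffusion = f_x = -8*exp(4*t - 8*x/5)/5. Substituting x = B_t:
  d(exp(-8*B_t/5 + 4*t)) = (132*exp(-8*B_t/5 + 4*t)/25) dt + (-8*exp(-8*B_t/5 + 4*t)/5) dB_t.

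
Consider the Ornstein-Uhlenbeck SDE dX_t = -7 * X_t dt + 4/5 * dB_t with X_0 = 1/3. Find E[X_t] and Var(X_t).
E[X_t] = exp(-7*t)/3; Var(X_t) = 8/175 - 8*exp(-14*t)/175

The OU SDE dX = -theta X dt + sigma dB admits the integrating factor exp(theta t): d(exp(theta t) X_t) = sigma exp(theta t) dB_t. Integrating from 0 to t:
  X_t = x_0 * exp(-theta t) + sigma * int_0^t exp(-theta (t-s)) dB_s.
The Itô integral has mean 0 and (by the Itô isometry) variance sigma^2 * int_0^t exp(-2 theta (t - s)) ds = sigma^2 * (1 - exp(-2 theta t)) / (2 theta).
With theta = 7, sigma = 4/5, x_0 = 1/3:
  E[X_t] = 1/3 * exp(-7 t) = exp(-7*t)/3
  Var(X_t) = (4/5)^2 * (1 - exp(-2*7 t)) / (2 * 7) = 8/175 - 8*exp(-14*t)/175.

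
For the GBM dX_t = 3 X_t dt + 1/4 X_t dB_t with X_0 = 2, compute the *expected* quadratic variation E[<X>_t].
E[<X>_t] = 4*exp(97*t/16)/97 - 4/97

<X>_t = int_0^t ((1/4) * X_s)^2 ds. Taking expectation inside the integral: E[<X>_t] = (1/4)^2 * int_0^t E[X_s^2] ds. For GBM, E[X_s^2] = x_0^2 * exp((2 mu + sigma^2) s). Integrating:
  E[<X>_t] = (1/4)^2 * 2^2 * (exp((2*3 + (1/4)^2) t) - 1) / (2*3 + (1/4)^2)
           = (1/4)^2 * 2^2 * (exp((97/16) t) - 1) / (97/16) = 4*exp(97*t/16)/97 - 4/97.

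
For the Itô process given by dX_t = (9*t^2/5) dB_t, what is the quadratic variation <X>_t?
<X>_t = 81*t^5/125

For an Itô process dX_t = a(t) dt + b(t) dB_t, the quadratic variation is <X>_t = int_0^t b(s)^2 ds (the drift term does not contribute). Here b(s) = 9*s^2/5, so
  b(s)^2 = 81*s^4/25.
Integrating from 0 to t:
  <X>_t = int_0^t (81*s^4/25) ds = 81*t^5/125.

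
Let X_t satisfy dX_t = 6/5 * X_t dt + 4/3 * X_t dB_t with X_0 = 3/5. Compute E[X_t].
E[X_t] = 3*exp(6*t/5)/5

For GBM dX = mu X dt + sigma X dB with X_0 = x_0, apply Itô to Y = log X: dY = (mu - sigma^2/2) dt + sigma dB, so Y_t = log(x_0) + (mu - sigma^2/2) t + sigma B_t and hence X_t = x_0 * exp((mu - sigma^2/2) t + sigma B_t).
With mu = 6/5, sigma = 4/3, x_0 = 3/5, this gives:
  X_t = 3/5 * exp((14/45) * t + (4/3) * B_t).
Since sigma*B_t ~ Normal(0, sigma^2 t), E[exp(sigma*B_t)] = exp(sigma^2 t / 2); so E[X_t] = x_0 * exp((mu - sigma^2/2) t) * exp(sigma^2 t / 2) = x_0 * exp(mu t) = 3*exp(6*t/5)/5.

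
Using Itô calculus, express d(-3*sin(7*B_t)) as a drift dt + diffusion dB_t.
d(-3*sin(7*B_t)) = (147*sin(7*B_t)/2) dt + (-21*cos(7*B_t)) dB_t

Itô's formula for f(B_t) gives d f(B_t) = f'(B_t) dB_t + (1/2) f''(B_t) dt. Compute derivatives of f(x) = -3*sin(7*x):
  f'(x)  = -21*cos(7*x)
  f''(x) = 147*sin(7*x)
Substitute x = B_t and multiply the f'' term by 1/2:
  drift     = (1/2) * (147*sin(7*x)) evaluated at B_t = 147*sin(7*B_t)/2
  diffusion = (-21*cos(7*x)) evaluated at B_t = -21*cos(7*B_t)
Therefore d(-3*sin(7*B_t)) = (147*sin(7*B_t)/2) dt + (-21*cos(7*B_t)) dB_t.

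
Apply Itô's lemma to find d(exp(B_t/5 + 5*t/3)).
d(exp(B_t/5 + 5*t/3)) = (253*exp(B_t/5 + 5*t/3)/150) dt + (exp(B_t/5 + 5*t/3)/5) dB_t

Itô's formula for f(t, x): d f(t, B_t) = (f_t + (1/2) f_xx) dt + f_x dB_t. Compute partials of f(t, x) = exp(5*t/3 + x/5):
  f_t(t,x)  = 5*exp(5*t/3 + x/5)/3
  f_x(t,x)  = exp(5*t/3 + x/5)/5
  f_xx(t,x) = exp(5*t/3 + x/5)/25
Assemble drift = f_t + (1/2) f_xx = 253*exp(5*t/3 + x/5)/150 and diffusion = f_x = exp(5*t/3 + x/5)/5. Substituting x = B_t:
  d(exp(B_t/5 + 5*t/3)) = (253*exp(B_t/5 + 5*t/3)/150) dt + (exp(B_t/5 + 5*t/3)/5) dB_t.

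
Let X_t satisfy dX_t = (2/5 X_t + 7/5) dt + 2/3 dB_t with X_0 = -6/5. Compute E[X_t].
E[X_t] = 23*exp(2*t/5)/10 - 7/2

Taking expectations and using E[dB_t] = 0, the mean m(t) = E[X_t] satisfies the ODE m'(t) = a m(t) + b with m(0) = x_0. With a = 2/5, b = 7/5, x_0 = -6/5, the solution is
  m(t) = x_0 * exp(a t) + (b/a) * (exp(a t) - 1)
       = (-6/5) * exp((2/5) t) + ((7/5)/(2/5)) * (exp((2/5) t) - 1)
       = 23*exp(2*t/5)/10 - 7/2.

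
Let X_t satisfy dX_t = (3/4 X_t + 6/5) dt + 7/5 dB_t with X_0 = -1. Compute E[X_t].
E[X_t] = 3*exp(3*t/4)/5 - 8/5

Taking expectations and using E[dB_t] = 0, the mean m(t) = E[X_t] satisfies the ODE m'(t) = a m(t) + b with m(0) = x_0. With a = 3/4, b = 6/5, x_0 = -1, the solution is
  m(t) = x_0 * exp(a t) + (b/a) * (exp(a t) - 1)
       = (-1) * exp((3/4) t) + ((6/5)/(3/4)) * (exp((3/4) t) - 1)
       = 3*exp(3*t/4)/5 - 8/5.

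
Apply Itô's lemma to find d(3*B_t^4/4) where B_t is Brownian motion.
d(3*B_t^4/4) = (9*B_t^2/2) dt + (3*B_t^3) dB_t

Itô's formula for f(B_t) gives d f(B_t) = f'(B_t) dB_t + (1/2) f''(B_t) dt. Compute derivatives of f(x) = 3*x^4/4:
  f'(x)  = 3*x^3
  f''(x) = 9*x^2
Substitute x = B_t and multiply the f'' term by 1/2:
  drift     = (1/2) * (9*x^2) evaluated at B_t = 9*B_t^2/2
  diffusion = (3*x^3) evaluated at B_t = 3*B_t^3
Therefore d(3*B_t^4/4) = (9*B_t^2/2) dt + (3*B_t^3) dB_t.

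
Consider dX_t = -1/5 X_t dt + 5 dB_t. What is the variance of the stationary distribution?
lim Var(X_t) = 125/2

The OU SDE dX = -theta X dt + sigma dB admits the integrating factor exp(theta t): d(exp(theta t) X_t) = sigma exp(theta t) dB_t. Integrating from 0 to t gives X_t = x_0 * exp(-theta t) + sigma * int_0^t exp(-theta (t-s)) dB_s for any initial x_0. The Itô integral has variance (by the Itô isometry) sigma^2 * int_0^t exp(-2 theta (t - s)) ds = sigma^2 * (1 - exp(-2 theta t)) / (2 theta), independent of x_0.
With theta = 1/5, sigma = 5:
  Var(X_t) = (5)^2 * (1 - exp(-2*1/5 t)) / (2 * 1/5) = 125/2 - 125*exp(-2*t/5)/2.
As t -> infinity, exp(-2*1/5 t) -> 0, so the stationary variance is sigma^2 / (2 theta) = 125/2.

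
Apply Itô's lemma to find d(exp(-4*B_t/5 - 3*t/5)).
d(exp(-4*B_t/5 - 3*t/5)) = (-7*exp(-4*B_t/5 - 3*t/5)/25) dt + (-4*exp(-4*B_t/5 - 3*t/5)/5) dB_t

Itô's formula for f(t, x): d f(t, B_t) = (f_t + (1/2) f_xx) dt + f_x dB_t. Compute partials of f(t, x) = exp(-3*t/5 - 4*x/5):
  f_t(t,x)  = -3*exp(-3*t/5 - 4*x/5)/5
  f_x(t,x)  = -4*exp(-3*t/5 - 4*x/5)/5
  f_xx(t,x) = 16*exp(-3*t/5 - 4*x/5)/25
Assemble drift = f_t + (1/2) f_xx = -7*exp(-3*t/5 - 4*x/5)/25 and diffusion = f_x = -4*exp(-3*t/5 - 4*x/5)/5. Substituting x = B_t:
  d(exp(-4*B_t/5 - 3*t/5)) = (-7*exp(-4*B_t/5 - 3*t/5)/25) dt + (-4*exp(-4*B_t/5 - 3*t/5)/5) dB_t.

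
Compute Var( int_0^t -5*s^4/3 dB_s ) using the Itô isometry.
Var = 25*t^9/81

The Itô integral of a deterministic integrand f(s) has mean 0 because each increment f(s) * (B_{s+ds} - B_s) has mean 0. By the Itô isometry:
  Var( int_0^t f(s) dB_s ) = E[ (int_0^t f(s) dB_s)^2 ] = int_0^t f(s)^2 ds.
Here f(s) = -5*s^4/3, so f(s)^2 = 25*s^8/9. Integrate:
  int_0^t (25*s^8/9) ds = 25*t^9/81.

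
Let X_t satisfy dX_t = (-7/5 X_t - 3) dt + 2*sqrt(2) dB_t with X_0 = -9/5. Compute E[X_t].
E[X_t] = -15/7 + 12*exp(-7*t/5)/35

Taking expectations and using E[dB_t] = 0, the mean m(t) = E[X_t] satisfies the ODE m'(t) = a m(t) + b with m(0) = x_0. With a = -7/5, b = -3, x_0 = -9/5, the solution is
  m(t) = x_0 * exp(a t) + (b/a) * (exp(a t) - 1)
       = (-9/5) * exp((-7/5) t) + ((-3)/(-7/5)) * (exp((-7/5) t) - 1)
       = -15/7 + 12*exp(-7*t/5)/35.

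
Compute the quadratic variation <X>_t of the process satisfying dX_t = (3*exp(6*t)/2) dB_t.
<X>_t = 3*exp(12*t)/16 - 3/16

For an Itô process dX_t = a(t) dt + b(t) dB_t, the quadratic variation is <X>_t = int_0^t b(s)^2 ds (the drift term does not contribute). Here b(s) = 3*exp(6*s)/2, so
  b(s)^2 = 9*exp(12*s)/4.
Integrating from 0 to t:
  <X>_t = int_0^t (9*exp(12*s)/4) ds = 3*exp(12*t)/16 - 3/16.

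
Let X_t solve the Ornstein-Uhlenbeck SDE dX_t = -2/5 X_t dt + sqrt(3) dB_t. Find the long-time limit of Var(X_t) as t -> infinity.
lim Var(X_t) = 15/4

The OU SDE dX = -theta X dt + sigma dB admits the integrating factor exp(theta t): d(exp(theta t) X_t) = sigma exp(theta t) dB_t. Integrating from 0 to t gives X_t = x_0 * exp(-theta t) + sigma * int_0^t exp(-theta (t-s)) dB_s for any initial x_0. The Itô integral has variance (by the Itô isometry) sigma^2 * int_0^t exp(-2 theta (t - s)) ds = sigma^2 * (1 - exp(-2 theta t)) / (2 theta), independent of x_0.
With theta = 2/5, sigma = sqrt(3):
  Var(X_t) = (sqrt(3))^2 * (1 - exp(-2*2/5 t)) / (2 * 2/5) = 15/4 - 15*exp(-4*t/5)/4.
As t -> infinity, exp(-2*2/5 t) -> 0, so the stationary variance is sigma^2 / (2 theta) = 15/4.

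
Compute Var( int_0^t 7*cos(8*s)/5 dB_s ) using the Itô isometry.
Var = 49*t/50 + 49*sin(8*t)*cos(8*t)/400

The Itô integral of a deterministic integrand f(s) has mean 0 because each increment f(s) * (B_{s+ds} - B_s) has mean 0. By the Itô isometry:
  Var( int_0^t f(s) dB_s ) = E[ (int_0^t f(s) dB_s)^2 ] = int_0^t f(s)^2 ds.
Here f(s) = 7*cos(8*s)/5, so f(s)^2 = 49*cos(8*s)^2/25. Integrate:
  int_0^t (49*cos(8*s)^2/25) ds = 49*t/50 + 49*sin(8*t)*cos(8*t)/400.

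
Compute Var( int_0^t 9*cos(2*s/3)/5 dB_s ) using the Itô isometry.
Var = 81*t/50 + 243*sin(4*t/3)/200

The Itô integral of a deterministic integrand f(s) has mean 0 because each increment f(s) * (B_{s+ds} - B_s) has mean 0. By the Itô isometry:
  Var( int_0^t f(s) dB_s ) = E[ (int_0^t f(s) dB_s)^2 ] = int_0^t f(s)^2 ds.
Here f(s) = 9*cos(2*s/3)/5, so f(s)^2 = 81*cos(2*s/3)^2/25. Integrate:
  int_0^t (81*cos(2*s/3)^2/25) ds = 81*t/50 + 243*sin(4*t/3)/200.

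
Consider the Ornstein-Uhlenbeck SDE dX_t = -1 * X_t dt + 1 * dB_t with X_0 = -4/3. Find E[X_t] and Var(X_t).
E[X_t] = -4*exp(-t)/3; Var(X_t) = 1/2 - exp(-2*t)/2

The OU SDE dX = -theta X dt + sigma dB admits the integrating factor exp(theta t): d(exp(theta t) X_t) = sigma exp(theta t) dB_t. Integrating from 0 to t:
  X_t = x_0 * exp(-theta t) + sigma * int_0^t exp(-theta (t-s)) dB_s.
The Itô integral has mean 0 and (by the Itô isometry) variance sigma^2 * int_0^t exp(-2 theta (t - s)) ds = sigma^2 * (1 - exp(-2 theta t)) / (2 theta).
With theta = 1, sigma = 1, x_0 = -4/3:
  E[X_t] = -4/3 * exp(-1 t) = -4*exp(-t)/3
  Var(X_t) = (1)^2 * (1 - exp(-2*1 t)) / (2 * 1) = 1/2 - exp(-2*t)/2.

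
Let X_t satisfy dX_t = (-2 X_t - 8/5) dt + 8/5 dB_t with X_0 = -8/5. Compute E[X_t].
E[X_t] = -4/5 - 4*exp(-2*t)/5

Taking expectations and using E[dB_t] = 0, the mean m(t) = E[X_t] satisfies the ODE m'(t) = a m(t) + b with m(0) = x_0. With a = -2, b = -8/5, x_0 = -8/5, the solution is
  m(t) = x_0 * exp(a t) + (b/a) * (exp(a t) - 1)
       = (-8/5) * exp((-2) t) + ((-8/5)/(-2)) * (exp((-2) t) - 1)
       = -4/5 - 4*exp(-2*t)/5.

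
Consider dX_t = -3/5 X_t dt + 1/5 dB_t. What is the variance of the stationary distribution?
lim Var(X_t) = 1/30

The OU SDE dX = -theta X dt + sigma dB admits the integrating factor exp(theta t): d(exp(theta t) X_t) = sigma exp(theta t) dB_t. Integrating from 0 to t gives X_t = x_0 * exp(-theta t) + sigma * int_0^t exp(-theta (t-s)) dB_s for any initial x_0. The Itô integral has variance (by the Itô isometry) sigma^2 * int_0^t exp(-2 theta (t - s)) ds = sigma^2 * (1 - exp(-2 theta t)) / (2 theta), independent of x_0.
With theta = 3/5, sigma = 1/5:
  Var(X_t) = (1/5)^2 * (1 - exp(-2*3/5 t)) / (2 * 3/5) = 1/30 - exp(-6*t/5)/30.
As t -> infinity, exp(-2*3/5 t) -> 0, so the stationary variance is sigma^2 / (2 theta) = 1/30.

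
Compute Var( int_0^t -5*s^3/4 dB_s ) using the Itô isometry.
Var = 25*t^7/112

The Itô integral of a deterministic integrand f(s) has mean 0 because each increment f(s) * (B_{s+ds} - B_s) has mean 0. By the Itô isometry:
  Var( int_0^t f(s) dB_s ) = E[ (int_0^t f(s) dB_s)^2 ] = int_0^t f(s)^2 ds.
Here f(s) = -5*s^3/4, so f(s)^2 = 25*s^6/16. Integrate:
  int_0^t (25*s^6/16) ds = 25*t^7/112.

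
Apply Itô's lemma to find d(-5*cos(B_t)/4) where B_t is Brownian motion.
d(-5*cos(B_t)/4) = (5*cos(B_t)/8) dt + (5*sin(B_t)/4) dB_t

Itô's formula for f(B_t) gives d f(B_t) = f'(B_t) dB_t + (1/2) f''(B_t) dt. Compute derivatives of f(x) = -5*cos(x)/4:
  f'(x)  = 5*sin(x)/4
  f''(x) = 5*cos(x)/4
Substitute x = B_t and multiply the f'' term by 1/2:
  drift     = (1/2) * (5*cos(x)/4) evaluated at B_t = 5*cos(B_t)/8
  diffusion = (5*sin(x)/4) evaluated at B_t = 5*sin(B_t)/4
Therefore d(-5*cos(B_t)/4) = (5*cos(B_t)/8) dt + (5*sin(B_t)/4) dB_t.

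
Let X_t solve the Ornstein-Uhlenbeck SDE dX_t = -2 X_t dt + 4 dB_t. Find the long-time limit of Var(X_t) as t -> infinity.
lim Var(X_t) = 4

The OU SDE dX = -theta X dt + sigma dB admits the integrating factor exp(theta t): d(exp(theta t) X_t) = sigma exp(theta t) dB_t. Integrating from 0 to t gives X_t = x_0 * exp(-theta t) + sigma * int_0^t exp(-theta (t-s)) dB_s for any initial x_0. The Itô integral has variance (by the Itô isometry) sigma^2 * int_0^t exp(-2 theta (t - s)) ds = sigma^2 * (1 - exp(-2 theta t)) / (2 theta), independent of x_0.
With theta = 2, sigma = 4:
  Var(X_t) = (4)^2 * (1 - exp(-2*2 t)) / (2 * 2) = 4 - 4*exp(-4*t).
As t -> infinity, exp(-2*2 t) -> 0, so the stationary variance is sigma^2 / (2 theta) = 4.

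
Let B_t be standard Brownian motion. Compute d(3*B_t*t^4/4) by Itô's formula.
d(3*B_t*t^4/4) = (3*B_t*t^3) dt + (3*t^4/4) dB_t

Itô's formula for f(t, x): d f(t, B_t) = (f_t + (1/2) f_xx) dt + f_x dB_t. Compute partials of f(t, x) = 3*t^4*x/4:
  f_t(t,x)  = 3*t^3*x
  f_x(t,x)  = 3*t^4/4
  f_xx(t,x) = 0
Assemble drift = f_t + (1/2) f_xx = 3*t^3*x and diffusion = f_x = 3*t^4/4. Substituting x = B_t:
  d(3*B_t*t^4/4) = (3*B_t*t^3) dt + (3*t^4/4) dB_t.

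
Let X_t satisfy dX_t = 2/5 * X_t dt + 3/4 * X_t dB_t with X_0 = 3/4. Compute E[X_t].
E[X_t] = 3*exp(2*t/5)/4

For GBM dX = mu X dt + sigma X dB with X_0 = x_0, apply Itô to Y = log X: dY = (mu - sigma^2/2) dt + sigma dB, so Y_t = log(x_0) + (mu - sigma^2/2) t + sigma B_t and hence X_t = x_0 * exp((mu - sigma^2/2) t + sigma B_t).
With mu = 2/5, sigma = 3/4, x_0 = 3/4, this gives:
  X_t = 3/4 * exp((19/160) * t + (3/4) * B_t).
Since sigma*B_t ~ Normal(0, sigma^2 t), E[exp(sigma*B_t)] = exp(sigma^2 t / 2); so E[X_t] = x_0 * exp((mu - sigma^2/2) t) * exp(sigma^2 t / 2) = x_0 * exp(mu t) = 3*exp(2*t/5)/4.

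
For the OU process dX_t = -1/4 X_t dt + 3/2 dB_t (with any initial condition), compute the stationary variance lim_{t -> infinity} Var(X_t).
lim Var(X_t) = 9/2

The OU SDE dX = -theta X dt + sigma dB admits the integrating factor exp(theta t): d(exp(theta t) X_t) = sigma exp(theta t) dB_t. Integrating from 0 to t gives X_t = x_0 * exp(-theta t) + sigma * int_0^t exp(-theta (t-s)) dB_s for any initial x_0. The Itô integral has variance (by the Itô isometry) sigma^2 * int_0^t exp(-2 theta (t - s)) ds = sigma^2 * (1 - exp(-2 theta t)) / (2 theta), independent of x_0.
With theta = 1/4, sigma = 3/2:
  Var(X_t) = (3/2)^2 * (1 - exp(-2*1/4 t)) / (2 * 1/4) = 9/2 - 9*exp(-t/2)/2.
As t -> infinity, exp(-2*1/4 t) -> 0, so the stationary variance is sigma^2 / (2 theta) = 9/2.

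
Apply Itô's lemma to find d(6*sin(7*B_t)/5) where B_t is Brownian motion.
d(6*sin(7*B_t)/5) = (-147*sin(7*B_t)/5) dt + (42*cos(7*B_t)/5) dB_t

Itô's formula for f(B_t) gives d f(B_t) = f'(B_t) dB_t + (1/2) f''(B_t) dt. Compute derivatives of f(x) = 6*sin(7*x)/5:
  f'(x)  = 42*cos(7*x)/5
  f''(x) = -294*sin(7*x)/5
Substitute x = B_t and multiply the f'' term by 1/2:
  drift     = (1/2) * (-294*sin(7*x)/5) evaluated at B_t = -147*sin(7*B_t)/5
  diffusion = (42*cos(7*x)/5) evaluated at B_t = 42*cos(7*B_t)/5
Therefore d(6*sin(7*B_t)/5) = (-147*sin(7*B_t)/5) dt + (42*cos(7*B_t)/5) dB_t.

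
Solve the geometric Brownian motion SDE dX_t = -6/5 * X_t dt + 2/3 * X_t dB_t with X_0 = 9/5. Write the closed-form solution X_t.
X_t = 9/5 * exp((-64/45) * t + (2/3) * B_t)

For GBM dX = mu X dt + sigma X dB with X_0 = x_0, apply Itô to Y = log X: dY = (mu - sigma^2/2) dt + sigma dB, so Y_t = log(x_0) + (mu - sigma^2/2) t + sigma B_t and hence X_t = x_0 * exp((mu - sigma^2/2) t + sigma B_t).
With mu = -6/5, sigma = 2/3, x_0 = 9/5, this gives:
  X_t = 9/5 * exp((-64/45) * t + (2/3) * B_t).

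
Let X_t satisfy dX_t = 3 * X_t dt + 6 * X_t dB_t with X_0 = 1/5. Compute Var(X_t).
Var(X_t) = (exp(36*t) - 1)*exp(6*t)/25

For GBM dX = mu X dt + sigma X dB with X_0 = x_0, apply Itô to Y = log X: dY = (mu - sigma^2/2) dt + sigma dB, so Y_t = log(x_0) + (mu - sigma^2/2) t + sigma B_t and hence X_t = x_0 * exp((mu - sigma^2/2) t + sigma B_t).
With mu = 3, sigma = 6, x_0 = 1/5, this gives:
  X_t = 1/5 * exp((-15) * t + (6) * B_t).
Since sigma*B_t ~ Normal(0, sigma^2 t), E[exp(sigma*B_t)] = exp(sigma^2 t / 2); so E[X_t] = x_0 * exp((mu - sigma^2/2) t) * exp(sigma^2 t / 2) = x_0 * exp(mu t) = exp(3*t)/5.
Var(X_t) = E[X_t^2] - (E[X_t])^2 = x_0^2 * exp(2 mu t) * (exp(sigma^2 t) - 1) = (exp(36*t) - 1)*exp(6*t)/25.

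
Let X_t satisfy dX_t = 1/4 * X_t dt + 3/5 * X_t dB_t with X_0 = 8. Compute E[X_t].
E[X_t] = 8*exp(t/4)

For GBM dX = mu X dt + sigma X dB with X_0 = x_0, apply Itô to Y = log X: dY = (mu - sigma^2/2) dt + sigma dB, so Y_t = log(x_0) + (mu - sigma^2/2) t + sigma B_t and hence X_t = x_0 * exp((mu - sigma^2/2) t + sigma B_t).
With mu = 1/4, sigma = 3/5, x_0 = 8, this gives:
  X_t = 8 * exp((7/100) * t + (3/5) * B_t).
Since sigma*B_t ~ Normal(0, sigma^2 t), E[exp(sigma*B_t)] = exp(sigma^2 t / 2); so E[X_t] = x_0 * exp((mu - sigma^2/2) t) * exp(sigma^2 t / 2) = x_0 * exp(mu t) = 8*exp(t/4).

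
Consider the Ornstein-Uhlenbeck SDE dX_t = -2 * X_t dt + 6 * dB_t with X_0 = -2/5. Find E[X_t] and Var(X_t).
E[X_t] = -2*exp(-2*t)/5; Var(X_t) = 9 - 9*exp(-4*t)

The OU SDE dX = -theta X dt + sigma dB admits the integrating factor exp(theta t): d(exp(theta t) X_t) = sigma exp(theta t) dB_t. Integrating from 0 to t:
  X_t = x_0 * exp(-theta t) + sigma * int_0^t exp(-theta (t-s)) dB_s.
The Itô integral has mean 0 and (by the Itô isometry) variance sigma^2 * int_0^t exp(-2 theta (t - s)) ds = sigma^2 * (1 - exp(-2 theta t)) / (2 theta).
With theta = 2, sigma = 6, x_0 = -2/5:
  E[X_t] = -2/5 * exp(-2 t) = -2*exp(-2*t)/5
  Var(X_t) = (6)^2 * (1 - exp(-2*2 t)) / (2 * 2) = 9 - 9*exp(-4*t).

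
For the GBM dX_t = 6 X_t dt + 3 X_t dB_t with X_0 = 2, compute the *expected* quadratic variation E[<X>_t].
E[<X>_t] = 12*exp(21*t)/7 - 12/7

<X>_t = int_0^t (3 * X_s)^2 ds. Taking expectation inside the integral: E[<X>_t] = 3^2 * int_0^t E[X_s^2] ds. For GBM, E[X_s^2] = x_0^2 * exp((2 mu + sigma^2) s). Integrating:
  E[<X>_t] = 3^2 * 2^2 * (exp((2*6 + 3^2) t) - 1) / (2*6 + 3^2)
           = 3^2 * 2^2 * (exp(21 t) - 1) / 21 = 12*exp(21*t)/7 - 12/7.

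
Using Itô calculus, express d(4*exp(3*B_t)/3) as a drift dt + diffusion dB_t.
d(4*exp(3*B_t)/3) = (6*exp(3*B_t)) dt + (4*exp(3*B_t)) dB_t

Itô's formula for f(B_t) gives d f(B_t) = f'(B_t) dB_t + (1/2) f''(B_t) dt. Compute derivatives of f(x) = 4*exp(3*x)/3:
  f'(x)  = 4*exp(3*x)
  f''(x) = 12*exp(3*x)
Substitute x = B_t and multiply the f'' term by 1/2:
  drift     = (1/2) * (12*exp(3*x)) evaluated at B_t = 6*exp(3*B_t)
  diffusion = (4*exp(3*x)) evaluated at B_t = 4*exp(3*B_t)
Therefore d(4*exp(3*B_t)/3) = (6*exp(3*B_t)) dt + (4*exp(3*B_t)) dB_t.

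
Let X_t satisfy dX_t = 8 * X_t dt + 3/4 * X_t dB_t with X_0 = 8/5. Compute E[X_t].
E[X_t] = 8*exp(8*t)/5

For GBM dX = mu X dt + sigma X dB with X_0 = x_0, apply Itô to Y = log X: dY = (mu - sigma^2/2) dt + sigma dB, so Y_t = log(x_0) + (mu - sigma^2/2) t + sigma B_t and hence X_t = x_0 * exp((mu - sigma^2/2) t + sigma B_t).
With mu = 8, sigma = 3/4, x_0 = 8/5, this gives:
  X_t = 8/5 * exp((247/32) * t + (3/4) * B_t).
Since sigma*B_t ~ Normal(0, sigma^2 t), E[exp(sigma*B_t)] = exp(sigma^2 t / 2); so E[X_t] = x_0 * exp((mu - sigma^2/2) t) * exp(sigma^2 t / 2) = x_0 * exp(mu t) = 8*exp(8*t)/5.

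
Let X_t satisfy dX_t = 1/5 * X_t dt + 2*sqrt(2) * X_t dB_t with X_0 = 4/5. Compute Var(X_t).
Var(X_t) = 16*(exp(8*t) - 1)*exp(2*t/5)/25

For GBM dX = mu X dt + sigma X dB with X_0 = x_0, apply Itô to Y = log X: dY = (mu - sigma^2/2) dt + sigma dB, so Y_t = log(x_0) + (mu - sigma^2/2) t + sigma B_t and hence X_t = x_0 * exp((mu - sigma^2/2) t + sigma B_t).
With mu = 1/5, sigma = 2*sqrt(2), x_0 = 4/5, this gives:
  X_t = 4/5 * exp((-19/5) * t + (2*sqrt(2)) * B_t).
Since sigma*B_t ~ Normal(0, sigma^2 t), E[exp(sigma*B_t)] = exp(sigma^2 t / 2); so E[X_t] = x_0 * exp((mu - sigma^2/2) t) * exp(sigma^2 t / 2) = x_0 * exp(mu t) = 4*exp(t/5)/5.
Var(X_t) = E[X_t^2] - (E[X_t])^2 = x_0^2 * exp(2 mu t) * (exp(sigma^2 t) - 1) = 16*(exp(8*t) - 1)*exp(2*t/5)/25.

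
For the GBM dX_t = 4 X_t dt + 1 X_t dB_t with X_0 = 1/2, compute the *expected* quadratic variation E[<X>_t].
E[<X>_t] = exp(9*t)/36 - 1/36

<X>_t = int_0^t (1 * X_s)^2 ds. Taking expectation inside the integral: E[<X>_t] = 1^2 * int_0^t E[X_s^2] ds. For GBM, E[X_s^2] = x_0^2 * exp((2 mu + sigma^2) s). Integrating:
  E[<X>_t] = 1^2 * (1/2)^2 * (exp((2*4 + 1^2) t) - 1) / (2*4 + 1^2)
           = 1^2 * (1/2)^2 * (exp(9 t) - 1) / 9 = exp(9*t)/36 - 1/36.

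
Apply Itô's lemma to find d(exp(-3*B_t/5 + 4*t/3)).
d(exp(-3*B_t/5 + 4*t/3)) = (227*exp(-3*B_t/5 + 4*t/3)/150) dt + (-3*exp(-3*B_t/5 + 4*t/3)/5) dB_t

Itô's formula for f(t, x): d f(t, B_t) = (f_t + (1/2) f_xx) dt + f_x dB_t. Compute partials of f(t, x) = exp(4*t/3 - 3*x/5):
  f_t(t,x)  = 4*exp(4*t/3 - 3*x/5)/3
  f_x(t,x)  = -3*exp(4*t/3 - 3*x/5)/5
  f_xx(t,x) = 9*exp(4*t/3 - 3*x/5)/25
Assemble drift = f_t + (1/2) f_xx = 227*exp(4*t/3 - 3*x/5)/150 and diffusion = f_x = -3*exp(4*t/3 - 3*x/5)/5. Substituting x = B_t:
  d(exp(-3*B_t/5 + 4*t/3)) = (227*exp(-3*B_t/5 + 4*t/3)/150) dt + (-3*exp(-3*B_t/5 + 4*t/3)/5) dB_t.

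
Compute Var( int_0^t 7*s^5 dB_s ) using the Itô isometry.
Var = 49*t^11/11

The Itô integral of a deterministic integrand f(s) has mean 0 because each increment f(s) * (B_{s+ds} - B_s) has mean 0. By the Itô isometry:
  Var( int_0^t f(s) dB_s ) = E[ (int_0^t f(s) dB_s)^2 ] = int_0^t f(s)^2 ds.
Here f(s) = 7*s^5, so f(s)^2 = 49*s^10. Integrate:
  int_0^t (49*s^10) ds = 49*t^11/11.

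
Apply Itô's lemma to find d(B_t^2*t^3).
d(B_t^2*t^3) = (t^2*(3*B_t^2 + t)) dt + (2*B_t*t^3) dB_t

Itô's formula for f(t, x): d f(t, B_t) = (f_t + (1/2) f_xx) dt + f_x dB_t. Compute partials of f(t, x) = t^3*x^2:
  f_t(t,x)  = 3*t^2*x^2
  f_x(t,x)  = 2*t^3*x
  f_xx(t,x) = 2*t^3
Assemble drift = f_t + (1/2) f_xx = t^2*(t + 3*x^2) and diffusion = f_x = 2*t^3*x. Substituting x = B_t:
  d(B_t^2*t^3) = (t^2*(3*B_t^2 + t)) dt + (2*B_t*t^3) dB_t.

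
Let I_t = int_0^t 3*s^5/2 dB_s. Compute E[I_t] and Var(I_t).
E[I_t] = 0; Var(I_t) = 9*t^11/44

The Itô integral of a deterministic integrand f(s) has mean 0 because each increment f(s) * (B_{s+ds} - B_s) has mean 0. By the Itô isometry:
  Var( int_0^t f(s) dB_s ) = E[ (int_0^t f(s) dB_s)^2 ] = int_0^t f(s)^2 ds.
Here f(s) = 3*s^5/2, so f(s)^2 = 9*s^10/4. Integrate:
  int_0^t (9*s^10/4) ds = 9*t^11/44.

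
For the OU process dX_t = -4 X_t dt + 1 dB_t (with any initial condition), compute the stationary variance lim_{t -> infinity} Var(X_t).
lim Var(X_t) = 1/8

The OU SDE dX = -theta X dt + sigma dB admits the integrating factor exp(theta t): d(exp(theta t) X_t) = sigma exp(theta t) dB_t. Integrating from 0 to t gives X_t = x_0 * exp(-theta t) + sigma * int_0^t exp(-theta (t-s)) dB_s for any initial x_0. The Itô integral has variance (by the Itô isometry) sigma^2 * int_0^t exp(-2 theta (t - s)) ds = sigma^2 * (1 - exp(-2 theta t)) / (2 theta), independent of x_0.
With theta = 4, sigma = 1:
  Var(X_t) = (1)^2 * (1 - exp(-2*4 t)) / (2 * 4) = 1/8 - exp(-8*t)/8.
As t -> infinity, exp(-2*4 t) -> 0, so the stationary variance is sigma^2 / (2 theta) = 1/8.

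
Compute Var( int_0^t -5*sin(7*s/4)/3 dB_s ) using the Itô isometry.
Var = 25*t/18 - 25*sin(7*t/2)/63

The Itô integral of a deterministic integrand f(s) has mean 0 because each increment f(s) * (B_{s+ds} - B_s) has mean 0. By the Itô isometry:
  Var( int_0^t f(s) dB_s ) = E[ (int_0^t f(s) dB_s)^2 ] = int_0^t f(s)^2 ds.
Here f(s) = -5*sin(7*s/4)/3, so f(s)^2 = 25*sin(7*s/4)^2/9. Integrate:
  int_0^t (25*sin(7*s/4)^2/9) ds = 25*t/18 - 25*sin(7*t/2)/63.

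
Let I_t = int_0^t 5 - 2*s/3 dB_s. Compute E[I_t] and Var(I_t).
E[I_t] = 0; Var(I_t) = t*(4*t^2 - 90*t + 675)/27

The Itô integral of a deterministic integrand f(s) has mean 0 because each increment f(s) * (B_{s+ds} - B_s) has mean 0. By the Itô isometry:
  Var( int_0^t f(s) dB_s ) = E[ (int_0^t f(s) dB_s)^2 ] = int_0^t f(s)^2 ds.
Here f(s) = 5 - 2*s/3, so f(s)^2 = (2*s - 15)^2/9. Integrate:
  int_0^t ((2*s - 15)^2/9) ds = t*(4*t^2 - 90*t + 675)/27.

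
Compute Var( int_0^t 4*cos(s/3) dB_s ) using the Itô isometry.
Var = 8*t + 12*sin(2*t/3)

The Itô integral of a deterministic integrand f(s) has mean 0 because each increment f(s) * (B_{s+ds} - B_s) has mean 0. By the Itô isometry:
  Var( int_0^t f(s) dB_s ) = E[ (int_0^t f(s) dB_s)^2 ] = int_0^t f(s)^2 ds.
Here f(s) = 4*cos(s/3), so f(s)^2 = 16*cos(s/3)^2. Integrate:
  int_0^t (16*cos(s/3)^2) ds = 8*t + 12*sin(2*t/3).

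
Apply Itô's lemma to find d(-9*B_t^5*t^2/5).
d(-9*B_t^5*t^2/5) = (18*B_t^3*t*(-B_t^2 - 5*t)/5) dt + (-9*B_t^4*t^2) dB_t

Itô's formula for f(t, x): d f(t, B_t) = (f_t + (1/2) f_xx) dt + f_x dB_t. Compute partials of f(t, x) = -9*t^2*x^5/5:
  f_t(t,x)  = -18*t*x^5/5
  f_x(t,x)  = -9*t^2*x^4
  f_xx(t,x) = -36*t^2*x^3
Assemble drift = f_t + (1/2) f_xx = 18*t*x^3*(-5*t - x^2)/5 and diffusion = f_x = -9*t^2*x^4. Substituting x = B_t:
  d(-9*B_t^5*t^2/5) = (18*B_t^3*t*(-B_t^2 - 5*t)/5) dt + (-9*B_t^4*t^2) dB_t.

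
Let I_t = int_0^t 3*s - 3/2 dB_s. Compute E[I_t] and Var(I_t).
E[I_t] = 0; Var(I_t) = 3*t*(4*t^2 - 6*t + 3)/4

The Itô integral of a deterministic integrand f(s) has mean 0 because each increment f(s) * (B_{s+ds} - B_s) has mean 0. By the Itô isometry:
  Var( int_0^t f(s) dB_s ) = E[ (int_0^t f(s) dB_s)^2 ] = int_0^t f(s)^2 ds.
Here f(s) = 3*s - 3/2, so f(s)^2 = 9*(2*s - 1)^2/4. Integrate:
  int_0^t (9*(2*s - 1)^2/4) ds = 3*t*(4*t^2 - 6*t + 3)/4.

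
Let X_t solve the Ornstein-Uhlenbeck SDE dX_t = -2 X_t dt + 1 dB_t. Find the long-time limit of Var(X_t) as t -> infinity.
lim Var(X_t) = 1/4

The OU SDE dX = -theta X dt + sigma dB admits the integrating factor exp(theta t): d(exp(theta t) X_t) = sigma exp(theta t) dB_t. Integrating from 0 to t gives X_t = x_0 * exp(-theta t) + sigma * int_0^t exp(-theta (t-s)) dB_s for any initial x_0. The Itô integral has variance (by the Itô isometry) sigma^2 * int_0^t exp(-2 theta (t - s)) ds = sigma^2 * (1 - exp(-2 theta t)) / (2 theta), independent of x_0.
With theta = 2, sigma = 1:
  Var(X_t) = (1)^2 * (1 - exp(-2*2 t)) / (2 * 2) = 1/4 - exp(-4*t)/4.
As t -> infinity, exp(-2*2 t) -> 0, so the stationary variance is sigma^2 / (2 theta) = 1/4.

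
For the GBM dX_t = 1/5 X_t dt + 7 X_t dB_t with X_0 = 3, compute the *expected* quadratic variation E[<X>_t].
E[<X>_t] = 2205*exp(247*t/5)/247 - 2205/247

<X>_t = int_0^t (7 * X_s)^2 ds. Taking expectation inside the integral: E[<X>_t] = 7^2 * int_0^t E[X_s^2] ds. For GBM, E[X_s^2] = x_0^2 * exp((2 mu + sigma^2) s). Integrating:
  E[<X>_t] = 7^2 * 3^2 * (exp((2*(1/5) + 7^2) t) - 1) / (2*(1/5) + 7^2)
           = 7^2 * 3^2 * (exp((247/5) t) - 1) / (247/5) = 2205*exp(247*t/5)/247 - 2205/247.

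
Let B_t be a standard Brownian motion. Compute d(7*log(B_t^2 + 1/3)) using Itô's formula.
d(7*log(B_t^2 + 1/3)) = (21*(1 - 3*B_t^2)/(3*B_t^2 + 1)^2) dt + (42*B_t/(3*B_t^2 + 1)) dB_t

Itô's formula for f(B_t) gives d f(B_t) = f'(B_t) dB_t + (1/2) f''(B_t) dt. Compute derivatives of f(x) = 7*log(x^2 + 1/3):
  f'(x)  = 42*x/(3*x^2 + 1)
  f''(x) = 42*(1 - 3*x^2)/(3*x^2 + 1)^2
Substitute x = B_t and multiply the f'' term by 1/2:
  drift     = (1/2) * (42*(1 - 3*x^2)/(3*x^2 + 1)^2) evaluated at B_t = 21*(1 - 3*B_t^2)/(3*B_t^2 + 1)^2
  diffusion = (42*x/(3*x^2 + 1)) evaluated at B_t = 42*B_t/(3*B_t^2 + 1)
Therefore d(7*log(B_t^2 + 1/3)) = (21*(1 - 3*B_t^2)/(3*B_t^2 + 1)^2) dt + (42*B_t/(3*B_t^2 + 1)) dB_t.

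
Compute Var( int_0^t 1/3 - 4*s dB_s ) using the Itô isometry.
Var = t*(48*t^2 - 12*t + 1)/9

The Itô integral of a deterministic integrand f(s) has mean 0 because each increment f(s) * (B_{s+ds} - B_s) has mean 0. By the Itô isometry:
  Var( int_0^t f(s) dB_s ) = E[ (int_0^t f(s) dB_s)^2 ] = int_0^t f(s)^2 ds.
Here f(s) = 1/3 - 4*s, so f(s)^2 = (12*s - 1)^2/9. Integrate:
  int_0^t ((12*s - 1)^2/9) ds = t*(48*t^2 - 12*t + 1)/9.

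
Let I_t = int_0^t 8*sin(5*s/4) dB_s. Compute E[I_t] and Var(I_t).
E[I_t] = 0; Var(I_t) = 32*t - 64*sin(5*t/2)/5

The Itô integral of a deterministic integrand f(s) has mean 0 because each increment f(s) * (B_{s+ds} - B_s) has mean 0. By the Itô isometry:
  Var( int_0^t f(s) dB_s ) = E[ (int_0^t f(s) dB_s)^2 ] = int_0^t f(s)^2 ds.
Here f(s) = 8*sin(5*s/4), so f(s)^2 = 64*sin(5*s/4)^2. Integrate:
  int_0^t (64*sin(5*s/4)^2) ds = 32*t - 64*sin(5*t/2)/5.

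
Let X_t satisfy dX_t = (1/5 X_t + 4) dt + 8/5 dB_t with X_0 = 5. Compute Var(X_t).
Var(X_t) = 32*exp(2*t/5)/5 - 32/5

The variance V(t) = Var(X_t) satisfies V'(t) = 2 a V(t) + c^2 with V(0) = 0 (drift coefficient is linear in X, diffusion is constant). With a = 1/5, c = 8/5, the solution is
  V(t) = (c^2 / (2 a)) * (exp(2 a t) - 1)
       = ((8/5)^2 / (2*(1/5))) * (exp((2/5) t) - 1)
       = 32*exp(2*t/5)/5 - 32/5.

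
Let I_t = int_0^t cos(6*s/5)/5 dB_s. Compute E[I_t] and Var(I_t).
E[I_t] = 0; Var(I_t) = t/50 + sin(12*t/5)/120

The Itô integral of a deterministic integrand f(s) has mean 0 because each increment f(s) * (B_{s+ds} - B_s) has mean 0. By the Itô isometry:
  Var( int_0^t f(s) dB_s ) = E[ (int_0^t f(s) dB_s)^2 ] = int_0^t f(s)^2 ds.
Here f(s) = cos(6*s/5)/5, so f(s)^2 = cos(6*s/5)^2/25. Integrate:
  int_0^t (cos(6*s/5)^2/25) ds = t/50 + sin(12*t/5)/120.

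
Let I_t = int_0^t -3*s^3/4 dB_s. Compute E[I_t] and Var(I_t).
E[I_t] = 0; Var(I_t) = 9*t^7/112

The Itô integral of a deterministic integrand f(s) has mean 0 because each increment f(s) * (B_{s+ds} - B_s) has mean 0. By the Itô isometry:
  Var( int_0^t f(s) dB_s ) = E[ (int_0^t f(s) dB_s)^2 ] = int_0^t f(s)^2 ds.
Here f(s) = -3*s^3/4, so f(s)^2 = 9*s^6/16. Integrate:
  int_0^t (9*s^6/16) ds = 9*t^7/112.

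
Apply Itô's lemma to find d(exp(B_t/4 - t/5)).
d(exp(B_t/4 - t/5)) = (-27*exp(B_t/4 - t/5)/160) dt + (exp(B_t/4 - t/5)/4) dB_t

Itô's formula for f(t, x): d f(t, B_t) = (f_t + (1/2) f_xx) dt + f_x dB_t. Compute partials of f(t, x) = exp(-t/5 + x/4):
  f_t(t,x)  = -exp(-t/5 + x/4)/5
  f_x(t,x)  = exp(-t/5 + x/4)/4
  f_xx(t,x) = exp(-t/5 + x/4)/16
Assemble drift = f_t + (1/2) f_xx = -27*exp(-t/5 + x/4)/160 and diffusion = f_x = exp(-t/5 + x/4)/4. Substituting x = B_t:
  d(exp(B_t/4 - t/5)) = (-27*exp(B_t/4 - t/5)/160) dt + (exp(B_t/4 - t/5)/4) dB_t.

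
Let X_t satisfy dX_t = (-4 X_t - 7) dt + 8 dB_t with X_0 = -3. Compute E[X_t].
E[X_t] = -7/4 - 5*exp(-4*t)/4

Taking expectations and using E[dB_t] = 0, the mean m(t) = E[X_t] satisfies the ODE m'(t) = a m(t) + b with m(0) = x_0. With a = -4, b = -7, x_0 = -3, the solution is
  m(t) = x_0 * exp(a t) + (b/a) * (exp(a t) - 1)
       = (-3) * exp((-4) t) + ((-7)/(-4)) * (exp((-4) t) - 1)
       = -7/4 - 5*exp(-4*t)/4.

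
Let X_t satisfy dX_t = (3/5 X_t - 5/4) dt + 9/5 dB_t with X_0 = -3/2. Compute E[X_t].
E[X_t] = 25/12 - 43*exp(3*t/5)/12

Taking expectations and using E[dB_t] = 0, the mean m(t) = E[X_t] satisfies the ODE m'(t) = a m(t) + b with m(0) = x_0. With a = 3/5, b = -5/4, x_0 = -3/2, the solution is
  m(t) = x_0 * exp(a t) + (b/a) * (exp(a t) - 1)
       = (-3/2) * exp((3/5) t) + ((-5/4)/(3/5)) * (exp((3/5) t) - 1)
       = 25/12 - 43*exp(3*t/5)/12.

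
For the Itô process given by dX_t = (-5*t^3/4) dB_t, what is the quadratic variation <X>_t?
<X>_t = 25*t^7/112

For an Itô process dX_t = a(t) dt + b(t) dB_t, the quadratic variation is <X>_t = int_0^t b(s)^2 ds (the drift term does not contribute). Here b(s) = -5*s^3/4, so
  b(s)^2 = 25*s^6/16.
Integrating from 0 to t:
  <X>_t = int_0^t (25*s^6/16) ds = 25*t^7/112.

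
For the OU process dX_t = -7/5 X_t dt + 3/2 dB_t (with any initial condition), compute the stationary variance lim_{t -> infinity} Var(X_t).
lim Var(X_t) = 45/56

The OU SDE dX = -theta X dt + sigma dB admits the integrating factor exp(theta t): d(exp(theta t) X_t) = sigma exp(theta t) dB_t. Integrating from 0 to t gives X_t = x_0 * exp(-theta t) + sigma * int_0^t exp(-theta (t-s)) dB_s for any initial x_0. The Itô integral has variance (by the Itô isometry) sigma^2 * int_0^t exp(-2 theta (t - s)) ds = sigma^2 * (1 - exp(-2 theta t)) / (2 theta), independent of x_0.
With theta = 7/5, sigma = 3/2:
  Var(X_t) = (3/2)^2 * (1 - exp(-2*7/5 t)) / (2 * 7/5) = 45/56 - 45*exp(-14*t/5)/56.
As t -> infinity, exp(-2*7/5 t) -> 0, so the stationary variance is sigma^2 / (2 theta) = 45/56.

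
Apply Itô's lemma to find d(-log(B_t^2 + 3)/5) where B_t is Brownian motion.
d(-log(B_t^2 + 3)/5) = ((B_t^2 - 3)/(5*(B_t^2 + 3)^2)) dt + (-2*B_t/(5*B_t^2 + 15)) dB_t

Itô's formula for f(B_t) gives d f(B_t) = f'(B_t) dB_t + (1/2) f''(B_t) dt. Compute derivatives of f(x) = -log(x^2 + 3)/5:
  f'(x)  = -2*x/(5*x^2 + 15)
  f''(x) = 2*(x^2 - 3)/(5*(x^2 + 3)^2)
Substitute x = B_t and multiply the f'' term by 1/2:
  drift     = (1/2) * (2*(x^2 - 3)/(5*(x^2 + 3)^2)) evaluated at B_t = (B_t^2 - 3)/(5*(B_t^2 + 3)^2)
  diffusion = (-2*x/(5*x^2 + 15)) evaluated at B_t = -2*B_t/(5*B_t^2 + 15)
Therefore d(-log(B_t^2 + 3)/5) = ((B_t^2 - 3)/(5*(B_t^2 + 3)^2)) dt + (-2*B_t/(5*B_t^2 + 15)) dB_t.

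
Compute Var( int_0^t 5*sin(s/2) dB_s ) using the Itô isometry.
Var = 25*t/2 - 25*sin(t)/2

The Itô integral of a deterministic integrand f(s) has mean 0 because each increment f(s) * (B_{s+ds} - B_s) has mean 0. By the Itô isometry:
  Var( int_0^t f(s) dB_s ) = E[ (int_0^t f(s) dB_s)^2 ] = int_0^t f(s)^2 ds.
Here f(s) = 5*sin(s/2), so f(s)^2 = 25*sin(s/2)^2. Integrate:
  int_0^t (25*sin(s/2)^2) ds = 25*t/2 - 25*sin(t)/2.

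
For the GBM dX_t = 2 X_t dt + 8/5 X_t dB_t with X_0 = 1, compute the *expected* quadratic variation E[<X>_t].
E[<X>_t] = 16*exp(164*t/25)/41 - 16/41

<X>_t = int_0^t ((8/5) * X_s)^2 ds. Taking expectation inside the integral: E[<X>_t] = (8/5)^2 * int_0^t E[X_s^2] ds. For GBM, E[X_s^2] = x_0^2 * exp((2 mu + sigma^2) s). Integrating:
  E[<X>_t] = (8/5)^2 * 1^2 * (exp((2*2 + (8/5)^2) t) - 1) / (2*2 + (8/5)^2)
           = (8/5)^2 * 1^2 * (exp((164/25) t) - 1) / (164/25) = 16*exp(164*t/25)/41 - 16/41.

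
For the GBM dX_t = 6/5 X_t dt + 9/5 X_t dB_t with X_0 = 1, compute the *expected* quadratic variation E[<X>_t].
E[<X>_t] = 27*exp(141*t/25)/47 - 27/47

<X>_t = int_0^t ((9/5) * X_s)^2 ds. Taking expectation inside the integral: E[<X>_t] = (9/5)^2 * int_0^t E[X_s^2] ds. For GBM, E[X_s^2] = x_0^2 * exp((2 mu + sigma^2) s). Integrating:
  E[<X>_t] = (9/5)^2 * 1^2 * (exp((2*(6/5) + (9/5)^2) t) - 1) / (2*(6/5) + (9/5)^2)
           = (9/5)^2 * 1^2 * (exp((141/25) t) - 1) / (141/25) = 27*exp(141*t/25)/47 - 27/47.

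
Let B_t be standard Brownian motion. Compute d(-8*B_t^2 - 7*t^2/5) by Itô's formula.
d(-8*B_t^2 - 7*t^2/5) = (-14*t/5 - 8) dt + (-16*B_t) dB_t

Itô's formula for f(t, x): d f(t, B_t) = (f_t + (1/2) f_xx) dt + f_x dB_t. Compute partials of f(t, x) = -7*t^2/5 - 8*x^2:
  f_t(t,x)  = -14*t/5
  f_x(t,x)  = -16*x
  f_xx(t,x) = -16
Assemble drift = f_t + (1/2) f_xx = -14*t/5 - 8 and diffusion = f_x = -16*x. Substituting x = B_t:
  d(-8*B_t^2 - 7*t^2/5) = (-14*t/5 - 8) dt + (-16*B_t) dB_t.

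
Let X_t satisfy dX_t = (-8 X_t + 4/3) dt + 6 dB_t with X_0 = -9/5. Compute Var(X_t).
Var(X_t) = 9/4 - 9*exp(-16*t)/4

The variance V(t) = Var(X_t) satisfies V'(t) = 2 a V(t) + c^2 with V(0) = 0 (drift coefficient is linear in X, diffusion is constant). With a = -8, c = 6, the solution is
  V(t) = (c^2 / (2 a)) * (exp(2 a t) - 1)
       = (6^2 / (2*(-8))) * (exp((-16) t) - 1)
       = 9/4 - 9*exp(-16*t)/4.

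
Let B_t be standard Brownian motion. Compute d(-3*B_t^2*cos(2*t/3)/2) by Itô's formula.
d(-3*B_t^2*cos(2*t/3)/2) = (B_t^2*sin(2*t/3) - 3*cos(2*t/3)/2) dt + (-3*B_t*cos(2*t/3)) dB_t

Itô's formula for f(t, x): d f(t, B_t) = (f_t + (1/2) f_xx) dt + f_x dB_t. Compute partials of f(t, x) = -3*x^2*cos(2*t/3)/2:
  f_t(t,x)  = x^2*sin(2*t/3)
  f_x(t,x)  = -3*x*cos(2*t/3)
  f_xx(t,x) = -3*cos(2*t/3)
Assemble drift = f_t + (1/2) f_xx = x^2*sin(2*t/3) - 3*cos(2*t/3)/2 and diffusion = f_x = -3*x*cos(2*t/3). Substituting x = B_t:
  d(-3*B_t^2*cos(2*t/3)/2) = (B_t^2*sin(2*t/3) - 3*cos(2*t/3)/2) dt + (-3*B_t*cos(2*t/3)) dB_t.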